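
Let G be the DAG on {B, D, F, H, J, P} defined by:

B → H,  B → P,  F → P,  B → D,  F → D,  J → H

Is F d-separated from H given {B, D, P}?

2 paths connect F and H; each must be blocked for d-separation to hold:
Path 1: F → P ← B → H
  B is a fork here and B is conditioned on, so the path is blocked at B.
Path 2: F → D ← B → H
  B is a fork here and B is conditioned on, so the path is blocked at B.
Since every path is blocked, d-separation holds.

Yes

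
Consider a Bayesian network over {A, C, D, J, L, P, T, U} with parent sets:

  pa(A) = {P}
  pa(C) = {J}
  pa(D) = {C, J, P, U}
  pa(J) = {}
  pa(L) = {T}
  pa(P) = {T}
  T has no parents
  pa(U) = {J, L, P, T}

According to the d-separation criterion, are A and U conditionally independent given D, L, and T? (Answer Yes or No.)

6 paths connect A and U; each must be blocked for d-separation to hold:
  1. A ← P ← T → L → U — P:chain[open]; T:fork[blocks]; L:chain[blocks] ⇒ blocked
  2. A ← P ← T → U — P:chain[open]; T:fork[blocks] ⇒ blocked
  3. A ← P → D ← J → U — P:fork[open]; D:collider[open]; J:fork[open] ⇒ active
  4. A ← P → D ← C ← J → U — P:fork[open]; D:collider[open]; C:chain[open]; J:fork[open] ⇒ active
  5. A ← P → D ← U — P:fork[open]; D:collider[open] ⇒ active
  6. A ← P → U — P:fork[open] ⇒ active
Because an active path exists, A and U are not d-separated.

No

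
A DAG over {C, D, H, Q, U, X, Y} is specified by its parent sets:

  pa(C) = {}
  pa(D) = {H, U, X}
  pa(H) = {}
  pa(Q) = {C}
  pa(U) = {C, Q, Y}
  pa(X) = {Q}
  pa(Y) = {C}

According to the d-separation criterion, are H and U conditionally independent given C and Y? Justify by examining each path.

Yes

Enumerating the 4 paths from H to U and testing each for blocking by {C, Y}:
Path 1: H → D ← X ← Q ← C → U
  D is a collider here and neither D nor any of its descendants is conditioned on, so the collider stays closed — the path is blocked at D.
Path 2: H → D ← X ← Q ← C → Y → U
  D is a collider here and neither D nor any of its descendants is conditioned on, so the collider stays closed — the path is blocked at D.
Path 3: H → D ← X ← Q → U
  D is a collider here and neither D nor any of its descendants is conditioned on, so the collider stays closed — the path is blocked at D.
Path 4: H → D ← U
  D is a collider here and neither D nor any of its descendants is conditioned on, so the collider stays closed — the path is blocked at D.
All paths are blocked; H ⊥ U | {C, Y} holds.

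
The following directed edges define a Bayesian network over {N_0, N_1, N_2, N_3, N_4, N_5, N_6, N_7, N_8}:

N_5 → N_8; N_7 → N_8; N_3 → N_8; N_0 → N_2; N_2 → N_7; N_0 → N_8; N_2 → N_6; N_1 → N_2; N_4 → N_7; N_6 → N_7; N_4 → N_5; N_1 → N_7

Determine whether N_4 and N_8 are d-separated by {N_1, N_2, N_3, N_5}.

Enumerating the 5 paths from N_4 to N_8 and testing each for blocking by {N_1, N_2, N_3, N_5}:
  1. N_4 → N_7 ← N_2 ← N_0 → N_8 — N_7:collider[blocks]; N_2:chain[blocks]; N_0:fork[open] ⇒ blocked
  2. N_4 → N_7 ← N_1 → N_2 ← N_0 → N_8 — N_7:collider[blocks]; N_1:fork[blocks]; N_2:collider[open]; N_0:fork[open] ⇒ blocked
  3. N_4 → N_7 → N_8 — N_7:chain[open] ⇒ active
  4. N_4 → N_7 ← N_6 ← N_2 ← N_0 → N_8 — N_7:collider[blocks]; N_6:chain[open]; N_2:chain[blocks]; N_0:fork[open] ⇒ blocked
  5. N_4 → N_5 → N_8 — N_5:chain[blocks] ⇒ blocked
Since the path N_4 → N_7 → N_8 is active, N_4 and N_8 are not d-separated given {N_1, N_2, N_3, N_5}.

No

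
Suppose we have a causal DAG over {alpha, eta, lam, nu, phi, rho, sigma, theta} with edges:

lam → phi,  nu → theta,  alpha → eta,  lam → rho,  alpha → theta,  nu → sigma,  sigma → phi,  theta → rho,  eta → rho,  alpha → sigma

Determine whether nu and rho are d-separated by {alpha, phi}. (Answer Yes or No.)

No

There are 6 undirected paths between nu and rho; checking each against the conditioning set {alpha, phi}:
  1. nu → sigma ← alpha → theta → rho — sigma:collider[open]; alpha:fork[blocks]; theta:chain[open] ⇒ blocked
  2. nu → sigma ← alpha → eta → rho — sigma:collider[open]; alpha:fork[blocks]; eta:chain[open] ⇒ blocked
  3. nu → sigma → phi ← lam → rho — sigma:chain[open]; phi:collider[open]; lam:fork[open] ⇒ active
  4. nu → theta ← alpha → sigma → phi ← lam → rho — theta:collider[blocks]; alpha:fork[blocks]; sigma:chain[open]; phi:collider[open]; lam:fork[open] ⇒ blocked
  5. nu → theta ← alpha → eta → rho — theta:collider[blocks]; alpha:fork[blocks]; eta:chain[open] ⇒ blocked
  6. nu → theta → rho — theta:chain[open] ⇒ active
Since the path nu → sigma → phi ← lam → rho is active, nu and rho are not d-separated given {alpha, phi}.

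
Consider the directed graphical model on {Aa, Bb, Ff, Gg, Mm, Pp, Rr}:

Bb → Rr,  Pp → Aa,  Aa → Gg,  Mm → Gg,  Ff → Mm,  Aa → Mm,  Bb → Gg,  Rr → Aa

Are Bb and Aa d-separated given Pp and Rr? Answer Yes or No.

There are 3 undirected paths between Bb and Aa; checking each against the conditioning set {Pp, Rr}:
  1. Bb → Gg ← Mm ← Aa — Gg:collider[blocks]; Mm:chain[open] ⇒ blocked
  2. Bb → Gg ← Aa — Gg:collider[blocks] ⇒ blocked
  3. Bb → Rr → Aa — Rr:chain[blocks] ⇒ blocked
All paths are blocked; Bb ⊥ Aa | {Pp, Rr} holds.

Yes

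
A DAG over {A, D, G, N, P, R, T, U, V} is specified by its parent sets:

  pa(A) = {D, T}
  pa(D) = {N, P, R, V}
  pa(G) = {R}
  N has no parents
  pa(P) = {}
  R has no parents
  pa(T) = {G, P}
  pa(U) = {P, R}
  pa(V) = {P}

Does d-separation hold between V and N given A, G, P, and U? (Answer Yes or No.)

No — V and N are not d-separated given {A, G, P, U}.

6 paths connect V and N; each must be blocked for d-separation to hold:
Path 1: V → D ← N
  D is a collider and its descendant A is conditioned on, which opens it — no node blocks this path, so it is active.
Path 2: V ← P → D ← N
  P is a fork here and P is conditioned on, so the path is blocked at P.
Path 3: V ← P → T → A ← D ← N
  P is a fork here and P is conditioned on, so the path is blocked at P.
Path 4: V ← P → T ← G ← R → D ← N
  P is a fork here and P is conditioned on, so the path is blocked at P.
Path 5: V ← P → U ← R → D ← N
  P is a fork here and P is conditioned on, so the path is blocked at P.
Path 6: V ← P → U ← R → G → T → A ← D ← N
  P is a fork here and P is conditioned on, so the path is blocked at P.
Because an active path exists, V and N are not d-separated.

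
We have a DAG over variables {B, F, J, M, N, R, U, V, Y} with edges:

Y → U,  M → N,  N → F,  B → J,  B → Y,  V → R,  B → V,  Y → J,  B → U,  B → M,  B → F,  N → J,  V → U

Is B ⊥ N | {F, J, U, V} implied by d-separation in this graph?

6 paths connect B and N; each must be blocked for d-separation to hold:
Path 1: B → Y → J ← N
  Y is a chain and Y is not conditioned on; J is a collider and J is conditioned on, which opens it — no node blocks this path, so it is active.
Path 2: B → M → N
  M is a chain and M is not conditioned on — no node blocks this path, so it is active.
Path 3: B → J ← N
  J is a collider and J is conditioned on, which opens it — no node blocks this path, so it is active.
Path 4: B → F ← N
  F is a collider and F is conditioned on, which opens it — no node blocks this path, so it is active.
Path 5: B → V → U ← Y → J ← N
  V is a chain here and V is conditioned on, so the path is blocked at V.
Path 6: B → U ← Y → J ← N
  U is a collider and U is conditioned on, which opens it; Y is a fork and Y is not conditioned on; J is a collider and J is conditioned on, which opens it — no node blocks this path, so it is active.
Because an active path exists, B and N are not d-separated.

No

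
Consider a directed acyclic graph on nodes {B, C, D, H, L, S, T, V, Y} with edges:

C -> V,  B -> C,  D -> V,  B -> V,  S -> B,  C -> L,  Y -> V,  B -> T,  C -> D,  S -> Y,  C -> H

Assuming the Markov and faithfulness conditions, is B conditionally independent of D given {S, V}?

6 paths connect B and D; each must be blocked for d-separation to hold:
  1. B → C → V ← D — C:chain[open]; V:collider[open] ⇒ active
  2. B → C → D — C:chain[open] ⇒ active
  3. B ← S → Y → V ← C → D — S:fork[blocks]; Y:chain[open]; V:collider[open]; C:fork[open] ⇒ blocked
  4. B ← S → Y → V ← D — S:fork[blocks]; Y:chain[open]; V:collider[open] ⇒ blocked
  5. B → V ← C → D — V:collider[open]; C:fork[open] ⇒ active
  6. B → V ← D — V:collider[open] ⇒ active
Since the path B → C → V ← D is active, B and D are not d-separated given {S, V}.

No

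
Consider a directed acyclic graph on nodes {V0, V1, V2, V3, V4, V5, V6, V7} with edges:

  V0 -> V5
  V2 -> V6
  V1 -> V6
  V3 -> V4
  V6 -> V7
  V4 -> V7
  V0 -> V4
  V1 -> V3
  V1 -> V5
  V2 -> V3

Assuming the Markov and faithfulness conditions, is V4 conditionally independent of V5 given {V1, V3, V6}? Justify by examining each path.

We examine all 5 paths between V4 and V5:
Path 1: V4 ← V0 → V5
  V0 is a fork and V0 is not conditioned on — no node blocks this path, so it is active.
Path 2: V4 ← V3 ← V2 → V6 ← V1 → V5
  V3 is a chain here and V3 is conditioned on, so the path is blocked at V3.
Path 3: V4 ← V3 ← V1 → V5
  V3 is a chain here and V3 is conditioned on, so the path is blocked at V3.
Path 4: V4 → V7 ← V6 ← V2 → V3 ← V1 → V5
  V7 is a collider here and neither V7 nor any of its descendants is conditioned on, so the collider stays closed — the path is blocked at V7.
Path 5: V4 → V7 ← V6 ← V1 → V5
  V7 is a collider here and neither V7 nor any of its descendants is conditioned on, so the collider stays closed — the path is blocked at V7.
At least one path is unblocked, so d-separation fails.

No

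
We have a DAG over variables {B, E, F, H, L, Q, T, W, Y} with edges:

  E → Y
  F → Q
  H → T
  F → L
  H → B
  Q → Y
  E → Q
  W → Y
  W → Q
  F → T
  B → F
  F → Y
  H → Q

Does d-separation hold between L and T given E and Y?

Enumerating the 6 paths from L to T and testing each for blocking by {E, Y}:
Path 1: L ← F ← B ← H → T
  F is a chain and F is not conditioned on; B is a chain and B is not conditioned on; H is a fork and H is not conditioned on — no node blocks this path, so it is active.
Path 2: L ← F → T
  F is a fork and F is not conditioned on — no node blocks this path, so it is active.
Path 3: L ← F → Q ← H → T
  F is a fork and F is not conditioned on; Q is a collider and its descendant Y is conditioned on, which opens it; H is a fork and H is not conditioned on — no node blocks this path, so it is active.
Path 4: L ← F → Y ← W → Q ← H → T
  F is a fork and F is not conditioned on; Y is a collider and Y is conditioned on, which opens it; W is a fork and W is not conditioned on; Q is a collider and its descendant Y is conditioned on, which opens it; H is a fork and H is not conditioned on — no node blocks this path, so it is active.
Path 5: L ← F → Y ← Q ← H → T
  F is a fork and F is not conditioned on; Y is a collider and Y is conditioned on, which opens it; Q is a chain and Q is not conditioned on; H is a fork and H is not conditioned on — no node blocks this path, so it is active.
Path 6: L ← F → Y ← E → Q ← H → T
  E is a fork here and E is conditioned on, so the path is blocked at E.
At least one path is unblocked, so d-separation fails.

No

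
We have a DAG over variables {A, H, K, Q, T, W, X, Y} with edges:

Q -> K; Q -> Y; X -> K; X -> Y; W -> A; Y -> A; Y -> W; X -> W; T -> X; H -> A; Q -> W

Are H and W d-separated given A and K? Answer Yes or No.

No

Enumerating the 6 paths from H to W and testing each for blocking by {A, K}:
Path 1: H → A ← W
  A is a collider and A is conditioned on, which opens it — no node blocks this path, so it is active.
Path 2: H → A ← Y ← Q → K ← X → W
  A is a collider and A is conditioned on, which opens it; Y is a chain and Y is not conditioned on; Q is a fork and Q is not conditioned on; K is a collider and K is conditioned on, which opens it; X is a fork and X is not conditioned on — no node blocks this path, so it is active.
Path 3: H → A ← Y ← Q → W
  A is a collider and A is conditioned on, which opens it; Y is a chain and Y is not conditioned on; Q is a fork and Q is not conditioned on — no node blocks this path, so it is active.
Path 4: H → A ← Y → W
  A is a collider and A is conditioned on, which opens it; Y is a fork and Y is not conditioned on — no node blocks this path, so it is active.
Path 5: H → A ← Y ← X → K ← Q → W
  A is a collider and A is conditioned on, which opens it; Y is a chain and Y is not conditioned on; X is a fork and X is not conditioned on; K is a collider and K is conditioned on, which opens it; Q is a fork and Q is not conditioned on — no node blocks this path, so it is active.
Path 6: H → A ← Y ← X → W
  A is a collider and A is conditioned on, which opens it; Y is a chain and Y is not conditioned on; X is a fork and X is not conditioned on — no node blocks this path, so it is active.
At least one path is unblocked, so d-separation fails.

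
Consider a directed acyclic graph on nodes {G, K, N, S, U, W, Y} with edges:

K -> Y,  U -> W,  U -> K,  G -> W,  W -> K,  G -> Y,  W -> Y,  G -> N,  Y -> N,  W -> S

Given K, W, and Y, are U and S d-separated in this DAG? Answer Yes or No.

Yes

We examine all 5 paths between U and S:
Path 1: U → K ← W → S
  W is a fork here and W is conditioned on, so the path is blocked at W.
Path 2: U → K → Y ← W → S
  K is a chain here and K is conditioned on, so the path is blocked at K.
Path 3: U → K → Y ← G → W → S
  K is a chain here and K is conditioned on, so the path is blocked at K.
Path 4: U → K → Y → N ← G → W → S
  K is a chain here and K is conditioned on, so the path is blocked at K.
Path 5: U → W → S
  W is a chain here and W is conditioned on, so the path is blocked at W.
All paths are blocked; U ⊥ S | {K, W, Y} holds.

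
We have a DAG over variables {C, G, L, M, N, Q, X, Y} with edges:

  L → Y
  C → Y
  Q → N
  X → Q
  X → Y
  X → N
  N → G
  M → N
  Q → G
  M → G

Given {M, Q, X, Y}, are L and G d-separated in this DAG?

We examine all 6 paths between L and G:
Path 1: L → Y ← X → Q → G
  X is a fork here and X is conditioned on, so the path is blocked at X.
Path 2: L → Y ← X → Q → N → G
  X is a fork here and X is conditioned on, so the path is blocked at X.
Path 3: L → Y ← X → Q → N ← M → G
  X is a fork here and X is conditioned on, so the path is blocked at X.
Path 4: L → Y ← X → N → G
  X is a fork here and X is conditioned on, so the path is blocked at X.
Path 5: L → Y ← X → N ← Q → G
  X is a fork here and X is conditioned on, so the path is blocked at X.
Path 6: L → Y ← X → N ← M → G
  X is a fork here and X is conditioned on, so the path is blocked at X.
Since every path is blocked, d-separation holds.

Yes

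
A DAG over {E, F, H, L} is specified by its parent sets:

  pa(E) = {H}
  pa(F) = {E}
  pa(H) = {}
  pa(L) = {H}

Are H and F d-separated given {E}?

Yes

The only undirected path from H to F is:
Path 1: H → E → F
  E is a chain here and E is conditioned on, so the path is blocked at E.
All paths are blocked; H ⊥ F | {E} holds.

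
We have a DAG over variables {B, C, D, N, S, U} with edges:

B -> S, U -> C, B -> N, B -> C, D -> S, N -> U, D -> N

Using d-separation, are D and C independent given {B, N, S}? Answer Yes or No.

Yes

4 paths connect D and C; each must be blocked for d-separation to hold:
Path 1: D → S ← B → C
  B is a fork here and B is conditioned on, so the path is blocked at B.
Path 2: D → S ← B → N → U → C
  B is a fork here and B is conditioned on, so the path is blocked at B.
Path 3: D → N ← B → C
  B is a fork here and B is conditioned on, so the path is blocked at B.
Path 4: D → N → U → C
  N is a chain here and N is conditioned on, so the path is blocked at N.
All paths are blocked; D ⊥ C | {B, N, S} holds.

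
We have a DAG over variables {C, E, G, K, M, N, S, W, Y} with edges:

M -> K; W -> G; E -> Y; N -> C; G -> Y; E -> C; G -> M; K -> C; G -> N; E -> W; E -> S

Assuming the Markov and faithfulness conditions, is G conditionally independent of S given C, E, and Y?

4 paths connect G and S; each must be blocked for d-separation to hold:
Path 1: G → M → K → C ← E → S
  E is a fork here and E is conditioned on, so the path is blocked at E.
Path 2: G ← W ← E → S
  E is a fork here and E is conditioned on, so the path is blocked at E.
Path 3: G → Y ← E → S
  E is a fork here and E is conditioned on, so the path is blocked at E.
Path 4: G → N → C ← E → S
  E is a fork here and E is conditioned on, so the path is blocked at E.
All paths are blocked; G ⊥ S | {C, E, Y} holds.

Yes — G and S are d-separated given {C, E, Y}.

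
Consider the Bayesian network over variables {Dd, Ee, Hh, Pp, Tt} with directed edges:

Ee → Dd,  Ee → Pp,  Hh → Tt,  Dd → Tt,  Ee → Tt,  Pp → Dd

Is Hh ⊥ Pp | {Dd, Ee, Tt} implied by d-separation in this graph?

We examine all 4 paths between Hh and Pp:
  1. Hh → Tt ← Dd ← Ee → Pp — Tt:collider[open]; Dd:chain[blocks]; Ee:fork[blocks] ⇒ blocked
  2. Hh → Tt ← Dd ← Pp — Tt:collider[open]; Dd:chain[blocks] ⇒ blocked
  3. Hh → Tt ← Ee → Dd ← Pp — Tt:collider[open]; Ee:fork[blocks]; Dd:collider[open] ⇒ blocked
  4. Hh → Tt ← Ee → Pp — Tt:collider[open]; Ee:fork[blocks] ⇒ blocked
All paths are blocked; Hh ⊥ Pp | {Dd, Ee, Tt} holds.

Yes — Hh and Pp are d-separated given {Dd, Ee, Tt}.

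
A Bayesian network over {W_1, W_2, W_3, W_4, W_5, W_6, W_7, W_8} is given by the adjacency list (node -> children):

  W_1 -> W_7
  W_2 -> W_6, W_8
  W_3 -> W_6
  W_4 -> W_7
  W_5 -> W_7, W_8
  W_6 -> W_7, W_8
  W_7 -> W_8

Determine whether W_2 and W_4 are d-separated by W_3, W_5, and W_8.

No

There are 6 undirected paths between W_2 and W_4; checking each against the conditioning set {W_3, W_5, W_8}:
  1. W_2 → W_8 ← W_5 → W_7 ← W_4 — W_8:collider[open]; W_5:fork[blocks]; W_7:collider[open] ⇒ blocked
  2. W_2 → W_8 ← W_7 ← W_4 — W_8:collider[open]; W_7:chain[open] ⇒ active
  3. W_2 → W_8 ← W_6 → W_7 ← W_4 — W_8:collider[open]; W_6:fork[open]; W_7:collider[open] ⇒ active
  4. W_2 → W_6 → W_7 ← W_4 — W_6:chain[open]; W_7:collider[open] ⇒ active
  5. W_2 → W_6 → W_8 ← W_5 → W_7 ← W_4 — W_6:chain[open]; W_8:collider[open]; W_5:fork[blocks]; W_7:collider[open] ⇒ blocked
  6. W_2 → W_6 → W_8 ← W_7 ← W_4 — W_6:chain[open]; W_8:collider[open]; W_7:chain[open] ⇒ active
At least one path is unblocked, so d-separation fails.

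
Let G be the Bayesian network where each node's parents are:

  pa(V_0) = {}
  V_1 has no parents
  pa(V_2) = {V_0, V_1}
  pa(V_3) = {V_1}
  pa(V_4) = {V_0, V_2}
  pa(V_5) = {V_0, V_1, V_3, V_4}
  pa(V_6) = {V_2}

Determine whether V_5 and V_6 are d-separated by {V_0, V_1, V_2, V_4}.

6 paths connect V_5 and V_6; each must be blocked for d-separation to hold:
  1. V_5 ← V_3 ← V_1 → V_2 → V_6 — V_3:chain[open]; V_1:fork[blocks]; V_2:chain[blocks] ⇒ blocked
  2. V_5 ← V_1 → V_2 → V_6 — V_1:fork[blocks]; V_2:chain[blocks] ⇒ blocked
  3. V_5 ← V_4 ← V_2 → V_6 — V_4:chain[blocks]; V_2:fork[blocks] ⇒ blocked
  4. V_5 ← V_4 ← V_0 → V_2 → V_6 — V_4:chain[blocks]; V_0:fork[blocks]; V_2:chain[blocks] ⇒ blocked
  5. V_5 ← V_0 → V_4 ← V_2 → V_6 — V_0:fork[blocks]; V_4:collider[open]; V_2:fork[blocks] ⇒ blocked
  6. V_5 ← V_0 → V_2 → V_6 — V_0:fork[blocks]; V_2:chain[blocks] ⇒ blocked
All paths are blocked; V_5 ⊥ V_6 | {V_0, V_1, V_2, V_4} holds.

Yes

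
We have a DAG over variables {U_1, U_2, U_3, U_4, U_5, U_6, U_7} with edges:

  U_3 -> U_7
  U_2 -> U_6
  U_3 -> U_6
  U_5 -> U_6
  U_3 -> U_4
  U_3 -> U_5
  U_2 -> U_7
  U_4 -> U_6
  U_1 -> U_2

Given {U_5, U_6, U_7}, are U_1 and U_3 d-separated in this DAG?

Enumerating the 4 paths from U_1 to U_3 and testing each for blocking by {U_5, U_6, U_7}:
  1. U_1 → U_2 → U_7 ← U_3 — U_2:chain[open]; U_7:collider[open] ⇒ active
  2. U_1 → U_2 → U_6 ← U_3 — U_2:chain[open]; U_6:collider[open] ⇒ active
  3. U_1 → U_2 → U_6 ← U_5 ← U_3 — U_2:chain[open]; U_6:collider[open]; U_5:chain[blocks] ⇒ blocked
  4. U_1 → U_2 → U_6 ← U_4 ← U_3 — U_2:chain[open]; U_6:collider[open]; U_4:chain[open] ⇒ active
At least one path is unblocked, so d-separation fails.

No — U_1 and U_3 are not d-separated given {U_5, U_6, U_7}.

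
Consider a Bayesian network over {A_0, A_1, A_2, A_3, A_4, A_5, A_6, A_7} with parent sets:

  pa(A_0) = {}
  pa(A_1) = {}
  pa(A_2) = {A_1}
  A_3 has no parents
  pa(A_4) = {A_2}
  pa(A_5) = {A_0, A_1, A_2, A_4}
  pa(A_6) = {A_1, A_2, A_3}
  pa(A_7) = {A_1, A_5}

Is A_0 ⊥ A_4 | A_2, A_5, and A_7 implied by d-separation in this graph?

6 paths connect A_0 and A_4; each must be blocked for d-separation to hold:
Path 1: A_0 → A_5 → A_7 ← A_1 → A_6 ← A_2 → A_4
  A_5 is a chain here and A_5 is conditioned on, so the path is blocked at A_5.
Path 2: A_0 → A_5 → A_7 ← A_1 → A_2 → A_4
  A_5 is a chain here and A_5 is conditioned on, so the path is blocked at A_5.
Path 3: A_0 → A_5 ← A_1 → A_6 ← A_2 → A_4
  A_6 is a collider here and neither A_6 nor any of its descendants is conditioned on, so the collider stays closed — the path is blocked at A_6.
Path 4: A_0 → A_5 ← A_1 → A_2 → A_4
  A_2 is a chain here and A_2 is conditioned on, so the path is blocked at A_2.
Path 5: A_0 → A_5 ← A_2 → A_4
  A_2 is a fork here and A_2 is conditioned on, so the path is blocked at A_2.
Path 6: A_0 → A_5 ← A_4
  A_5 is a collider and A_5 is conditioned on, which opens it — no node blocks this path, so it is active.
Since the path A_0 → A_5 ← A_4 is active, A_0 and A_4 are not d-separated given {A_2, A_5, A_7}.

No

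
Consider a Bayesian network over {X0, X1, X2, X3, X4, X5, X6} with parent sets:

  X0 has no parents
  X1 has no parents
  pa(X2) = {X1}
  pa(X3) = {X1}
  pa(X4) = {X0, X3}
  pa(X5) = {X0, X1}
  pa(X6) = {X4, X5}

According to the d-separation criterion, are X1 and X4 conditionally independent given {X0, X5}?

3 paths connect X1 and X4; each must be blocked for d-separation to hold:
Path 1: X1 → X5 → X6 ← X4
  X5 is a chain here and X5 is conditioned on, so the path is blocked at X5.
Path 2: X1 → X5 ← X0 → X4
  X0 is a fork here and X0 is conditioned on, so the path is blocked at X0.
Path 3: X1 → X3 → X4
  X3 is a chain and X3 is not conditioned on — no node blocks this path, so it is active.
At least one path is unblocked, so d-separation fails.

No — X1 and X4 are not d-separated given {X0, X5}.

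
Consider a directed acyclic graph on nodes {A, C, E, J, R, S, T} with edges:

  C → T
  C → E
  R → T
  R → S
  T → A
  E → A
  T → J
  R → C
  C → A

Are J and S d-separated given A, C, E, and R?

Yes

We examine all 4 paths between J and S:
  1. J ← T → A ← C ← R → S — T:fork[open]; A:collider[open]; C:chain[blocks]; R:fork[blocks] ⇒ blocked
  2. J ← T → A ← E ← C ← R → S — T:fork[open]; A:collider[open]; E:chain[blocks]; C:chain[blocks]; R:fork[blocks] ⇒ blocked
  3. J ← T ← C ← R → S — T:chain[open]; C:chain[blocks]; R:fork[blocks] ⇒ blocked
  4. J ← T ← R → S — T:chain[open]; R:fork[blocks] ⇒ blocked
Every path is blocked, so J and S are d-separated given {A, C, E, R}.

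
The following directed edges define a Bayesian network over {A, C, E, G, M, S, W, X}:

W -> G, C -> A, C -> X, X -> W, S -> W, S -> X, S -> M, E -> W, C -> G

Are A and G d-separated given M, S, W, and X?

No — A and G are not d-separated given {M, S, W, X}.

We examine all 3 paths between A and G:
Path 1: A ← C → G
  C is a fork and C is not conditioned on — no node blocks this path, so it is active.
Path 2: A ← C → X ← S → W → G
  S is a fork here and S is conditioned on, so the path is blocked at S.
Path 3: A ← C → X → W → G
  X is a chain here and X is conditioned on, so the path is blocked at X.
Because an active path exists, A and G are not d-separated.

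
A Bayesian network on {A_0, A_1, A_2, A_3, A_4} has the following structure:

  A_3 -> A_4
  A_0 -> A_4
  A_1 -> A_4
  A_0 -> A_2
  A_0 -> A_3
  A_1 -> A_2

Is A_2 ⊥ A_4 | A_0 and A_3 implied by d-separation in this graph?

No

There are 3 undirected paths between A_2 and A_4; checking each against the conditioning set {A_0, A_3}:
Path 1: A_2 ← A_1 → A_4
  A_1 is a fork and A_1 is not conditioned on — no node blocks this path, so it is active.
Path 2: A_2 ← A_0 → A_4
  A_0 is a fork here and A_0 is conditioned on, so the path is blocked at A_0.
Path 3: A_2 ← A_0 → A_3 → A_4
  A_0 is a fork here and A_0 is conditioned on, so the path is blocked at A_0.
At least one path is unblocked, so d-separation fails.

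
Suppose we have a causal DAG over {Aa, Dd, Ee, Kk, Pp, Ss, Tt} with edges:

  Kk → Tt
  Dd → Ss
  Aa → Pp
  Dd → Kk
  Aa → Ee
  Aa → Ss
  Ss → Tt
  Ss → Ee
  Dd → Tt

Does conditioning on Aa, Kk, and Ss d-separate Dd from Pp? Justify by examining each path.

Yes

6 paths connect Dd and Pp; each must be blocked for d-separation to hold:
Path 1: Dd → Ss ← Aa → Pp
  Aa is a fork here and Aa is conditioned on, so the path is blocked at Aa.
Path 2: Dd → Ss → Ee ← Aa → Pp
  Ss is a chain here and Ss is conditioned on, so the path is blocked at Ss.
Path 3: Dd → Tt ← Ss ← Aa → Pp
  Tt is a collider here and neither Tt nor any of its descendants is conditioned on, so the collider stays closed — the path is blocked at Tt.
Path 4: Dd → Tt ← Ss → Ee ← Aa → Pp
  Tt is a collider here and neither Tt nor any of its descendants is conditioned on, so the collider stays closed — the path is blocked at Tt.
Path 5: Dd → Kk → Tt ← Ss ← Aa → Pp
  Kk is a chain here and Kk is conditioned on, so the path is blocked at Kk.
Path 6: Dd → Kk → Tt ← Ss → Ee ← Aa → Pp
  Kk is a chain here and Kk is conditioned on, so the path is blocked at Kk.
Every path is blocked, so Dd and Pp are d-separated given {Aa, Kk, Ss}.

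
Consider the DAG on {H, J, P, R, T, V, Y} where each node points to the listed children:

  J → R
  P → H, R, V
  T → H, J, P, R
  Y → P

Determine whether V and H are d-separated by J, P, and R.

Yes

Enumerating the 4 paths from V to H and testing each for blocking by {J, P, R}:
Path 1: V ← P ← T → H
  P is a chain here and P is conditioned on, so the path is blocked at P.
Path 2: V ← P → H
  P is a fork here and P is conditioned on, so the path is blocked at P.
Path 3: V ← P → R ← J ← T → H
  P is a fork here and P is conditioned on, so the path is blocked at P.
Path 4: V ← P → R ← T → H
  P is a fork here and P is conditioned on, so the path is blocked at P.
All paths are blocked; V ⊥ H | {J, P, R} holds.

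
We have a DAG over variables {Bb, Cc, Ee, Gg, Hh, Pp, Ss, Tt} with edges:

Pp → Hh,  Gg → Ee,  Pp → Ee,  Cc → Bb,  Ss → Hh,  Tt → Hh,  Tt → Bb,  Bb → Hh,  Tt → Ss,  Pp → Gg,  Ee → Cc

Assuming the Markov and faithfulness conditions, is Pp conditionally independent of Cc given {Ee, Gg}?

5 paths connect Pp and Cc; each must be blocked for d-separation to hold:
Path 1: Pp → Hh ← Tt → Bb ← Cc
  Hh is a collider here and neither Hh nor any of its descendants is conditioned on, so the collider stays closed — the path is blocked at Hh.
Path 2: Pp → Hh ← Ss ← Tt → Bb ← Cc
  Hh is a collider here and neither Hh nor any of its descendants is conditioned on, so the collider stays closed — the path is blocked at Hh.
Path 3: Pp → Hh ← Bb ← Cc
  Hh is a collider here and neither Hh nor any of its descendants is conditioned on, so the collider stays closed — the path is blocked at Hh.
Path 4: Pp → Gg → Ee → Cc
  Gg is a chain here and Gg is conditioned on, so the path is blocked at Gg.
Path 5: Pp → Ee → Cc
  Ee is a chain here and Ee is conditioned on, so the path is blocked at Ee.
Every path is blocked, so Pp and Cc are d-separated given {Ee, Gg}.

Yes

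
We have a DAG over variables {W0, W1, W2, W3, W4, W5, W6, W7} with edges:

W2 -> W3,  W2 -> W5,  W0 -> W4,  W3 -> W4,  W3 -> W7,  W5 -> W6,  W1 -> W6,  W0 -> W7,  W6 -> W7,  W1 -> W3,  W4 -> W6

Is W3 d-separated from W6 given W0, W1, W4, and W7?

We examine all 6 paths between W3 and W6:
Path 1: W3 ← W1 → W6
  W1 is a fork here and W1 is conditioned on, so the path is blocked at W1.
Path 2: W3 → W7 ← W6
  W7 is a collider and W7 is conditioned on, which opens it — no node blocks this path, so it is active.
Path 3: W3 → W7 ← W0 → W4 → W6
  W0 is a fork here and W0 is conditioned on, so the path is blocked at W0.
Path 4: W3 → W4 → W6
  W4 is a chain here and W4 is conditioned on, so the path is blocked at W4.
Path 5: W3 → W4 ← W0 → W7 ← W6
  W0 is a fork here and W0 is conditioned on, so the path is blocked at W0.
Path 6: W3 ← W2 → W5 → W6
  W2 is a fork and W2 is not conditioned on; W5 is a chain and W5 is not conditioned on — no node blocks this path, so it is active.
Since the path W3 → W7 ← W6 is active, W3 and W6 are not d-separated given {W0, W1, W4, W7}.

No — W3 and W6 are not d-separated given {W0, W1, W4, W7}.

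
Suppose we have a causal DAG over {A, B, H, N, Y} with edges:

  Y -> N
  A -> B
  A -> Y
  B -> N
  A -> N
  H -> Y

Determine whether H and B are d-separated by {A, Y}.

Yes — H and B are d-separated given {A, Y}.

4 paths connect H and B; each must be blocked for d-separation to hold:
Path 1: H → Y ← A → B
  A is a fork here and A is conditioned on, so the path is blocked at A.
Path 2: H → Y ← A → N ← B
  A is a fork here and A is conditioned on, so the path is blocked at A.
Path 3: H → Y → N ← B
  Y is a chain here and Y is conditioned on, so the path is blocked at Y.
Path 4: H → Y → N ← A → B
  Y is a chain here and Y is conditioned on, so the path is blocked at Y.
Every path is blocked, so H and B are d-separated given {A, Y}.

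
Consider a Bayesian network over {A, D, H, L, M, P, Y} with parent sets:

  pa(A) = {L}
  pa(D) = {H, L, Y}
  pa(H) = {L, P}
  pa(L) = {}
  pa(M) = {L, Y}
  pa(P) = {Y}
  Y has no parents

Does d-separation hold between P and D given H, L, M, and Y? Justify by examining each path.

Yes

There are 6 undirected paths between P and D; checking each against the conditioning set {H, L, M, Y}:
Path 1: P ← Y → M ← L → H → D
  Y is a fork here and Y is conditioned on, so the path is blocked at Y.
Path 2: P ← Y → M ← L → D
  Y is a fork here and Y is conditioned on, so the path is blocked at Y.
Path 3: P ← Y → D
  Y is a fork here and Y is conditioned on, so the path is blocked at Y.
Path 4: P → H → D
  H is a chain here and H is conditioned on, so the path is blocked at H.
Path 5: P → H ← L → M ← Y → D
  L is a fork here and L is conditioned on, so the path is blocked at L.
Path 6: P → H ← L → D
  L is a fork here and L is conditioned on, so the path is blocked at L.
All paths are blocked; P ⊥ D | {H, L, M, Y} holds.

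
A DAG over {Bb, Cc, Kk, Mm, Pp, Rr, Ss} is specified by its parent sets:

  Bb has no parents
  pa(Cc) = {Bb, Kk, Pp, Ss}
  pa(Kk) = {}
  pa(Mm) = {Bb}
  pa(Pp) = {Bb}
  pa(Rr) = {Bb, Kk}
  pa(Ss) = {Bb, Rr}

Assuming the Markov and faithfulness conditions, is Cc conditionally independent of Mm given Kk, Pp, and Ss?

6 paths connect Cc and Mm; each must be blocked for d-separation to hold:
  1. Cc ← Kk → Rr ← Bb → Mm — Kk:fork[blocks]; Rr:collider[open]; Bb:fork[open] ⇒ blocked
  2. Cc ← Kk → Rr → Ss ← Bb → Mm — Kk:fork[blocks]; Rr:chain[open]; Ss:collider[open]; Bb:fork[open] ⇒ blocked
  3. Cc ← Bb → Mm — Bb:fork[open] ⇒ active
  4. Cc ← Ss ← Rr ← Bb → Mm — Ss:chain[blocks]; Rr:chain[open]; Bb:fork[open] ⇒ blocked
  5. Cc ← Ss ← Bb → Mm — Ss:chain[blocks]; Bb:fork[open] ⇒ blocked
  6. Cc ← Pp ← Bb → Mm — Pp:chain[blocks]; Bb:fork[open] ⇒ blocked
At least one path is unblocked, so d-separation fails.

No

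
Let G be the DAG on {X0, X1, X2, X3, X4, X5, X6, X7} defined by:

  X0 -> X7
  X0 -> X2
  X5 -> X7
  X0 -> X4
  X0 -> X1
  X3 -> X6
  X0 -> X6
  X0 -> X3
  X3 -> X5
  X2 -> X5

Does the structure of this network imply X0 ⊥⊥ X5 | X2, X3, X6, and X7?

Enumerating the 4 paths from X0 to X5 and testing each for blocking by {X2, X3, X6, X7}:
  1. X0 → X2 → X5 — X2:chain[blocks] ⇒ blocked
  2. X0 → X3 → X5 — X3:chain[blocks] ⇒ blocked
  3. X0 → X7 ← X5 — X7:collider[open] ⇒ active
  4. X0 → X6 ← X3 → X5 — X6:collider[open]; X3:fork[blocks] ⇒ blocked
Since the path X0 → X7 ← X5 is active, X0 and X5 are not d-separated given {X2, X3, X6, X7}.

No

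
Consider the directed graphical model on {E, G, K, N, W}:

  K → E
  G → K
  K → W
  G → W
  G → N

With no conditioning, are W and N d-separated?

No

There are 2 undirected paths between W and N; checking each against the conditioning set ∅:
Path 1: W ← K ← G → N
  K is a chain and K is not conditioned on; G is a fork and G is not conditioned on — no node blocks this path, so it is active.
Path 2: W ← G → N
  G is a fork and G is not conditioned on — no node blocks this path, so it is active.
Because an active path exists, W and N are not d-separated.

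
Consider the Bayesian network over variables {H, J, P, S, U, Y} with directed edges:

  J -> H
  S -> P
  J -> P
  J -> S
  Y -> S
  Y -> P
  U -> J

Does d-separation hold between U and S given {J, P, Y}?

3 paths connect U and S; each must be blocked for d-separation to hold:
  1. U → J → S — J:chain[blocks] ⇒ blocked
  2. U → J → P ← Y → S — J:chain[blocks]; P:collider[open]; Y:fork[blocks] ⇒ blocked
  3. U → J → P ← S — J:chain[blocks]; P:collider[open] ⇒ blocked
All paths are blocked; U ⊥ S | {J, P, Y} holds.

Yes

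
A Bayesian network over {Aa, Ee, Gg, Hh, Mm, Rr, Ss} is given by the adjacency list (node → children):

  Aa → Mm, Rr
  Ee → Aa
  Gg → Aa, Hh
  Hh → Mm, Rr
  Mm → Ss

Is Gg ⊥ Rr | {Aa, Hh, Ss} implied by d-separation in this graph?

We examine all 4 paths between Gg and Rr:
Path 1: Gg → Aa → Mm ← Hh → Rr
  Aa is a chain here and Aa is conditioned on, so the path is blocked at Aa.
Path 2: Gg → Aa → Rr
  Aa is a chain here and Aa is conditioned on, so the path is blocked at Aa.
Path 3: Gg → Hh → Mm ← Aa → Rr
  Hh is a chain here and Hh is conditioned on, so the path is blocked at Hh.
Path 4: Gg → Hh → Rr
  Hh is a chain here and Hh is conditioned on, so the path is blocked at Hh.
Every path is blocked, so Gg and Rr are d-separated given {Aa, Hh, Ss}.

Yes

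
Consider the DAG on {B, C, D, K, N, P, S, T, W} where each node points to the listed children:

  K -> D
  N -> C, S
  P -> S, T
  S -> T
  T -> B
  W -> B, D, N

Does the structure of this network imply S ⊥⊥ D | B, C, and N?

No — S and D are not d-separated given {B, C, N}.

There are 3 undirected paths between S and D; checking each against the conditioning set {B, C, N}:
  1. S ← N ← W → D — N:chain[blocks]; W:fork[open] ⇒ blocked
  2. S ← P → T → B ← W → D — P:fork[open]; T:chain[open]; B:collider[open]; W:fork[open] ⇒ active
  3. S → T → B ← W → D — T:chain[open]; B:collider[open]; W:fork[open] ⇒ active
Because an active path exists, S and D are not d-separated.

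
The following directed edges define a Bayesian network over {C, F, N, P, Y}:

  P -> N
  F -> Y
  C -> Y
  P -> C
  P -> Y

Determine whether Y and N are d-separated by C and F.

No

There are 2 undirected paths between Y and N; checking each against the conditioning set {C, F}:
  1. Y ← P → N — P:fork[open] ⇒ active
  2. Y ← C ← P → N — C:chain[blocks]; P:fork[open] ⇒ blocked
Because an active path exists, Y and N are not d-separated.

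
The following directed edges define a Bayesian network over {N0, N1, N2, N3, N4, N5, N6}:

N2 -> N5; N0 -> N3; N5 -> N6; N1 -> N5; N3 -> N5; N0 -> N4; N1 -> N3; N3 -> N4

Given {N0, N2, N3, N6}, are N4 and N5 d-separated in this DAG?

We examine all 4 paths between N4 and N5:
Path 1: N4 ← N0 → N3 ← N1 → N5
  N0 is a fork here and N0 is conditioned on, so the path is blocked at N0.
Path 2: N4 ← N0 → N3 → N5
  N0 is a fork here and N0 is conditioned on, so the path is blocked at N0.
Path 3: N4 ← N3 ← N1 → N5
  N3 is a chain here and N3 is conditioned on, so the path is blocked at N3.
Path 4: N4 ← N3 → N5
  N3 is a fork here and N3 is conditioned on, so the path is blocked at N3.
Since every path is blocked, d-separation holds.

Yes — N4 and N5 are d-separated given {N0, N2, N3, N6}.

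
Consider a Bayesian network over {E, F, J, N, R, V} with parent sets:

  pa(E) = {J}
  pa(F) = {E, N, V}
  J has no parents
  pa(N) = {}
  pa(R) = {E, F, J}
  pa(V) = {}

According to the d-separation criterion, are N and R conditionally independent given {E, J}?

We examine all 3 paths between N and R:
  1. N → F → R — F:chain[open] ⇒ active
  2. N → F ← E → R — F:collider[blocks]; E:fork[blocks] ⇒ blocked
  3. N → F ← E ← J → R — F:collider[blocks]; E:chain[blocks]; J:fork[blocks] ⇒ blocked
At least one path is unblocked, so d-separation fails.

No — N and R are not d-separated given {E, J}.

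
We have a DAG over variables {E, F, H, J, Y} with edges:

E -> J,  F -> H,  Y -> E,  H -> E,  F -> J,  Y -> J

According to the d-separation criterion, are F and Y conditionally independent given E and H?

Yes

Enumerating the 4 paths from F to Y and testing each for blocking by {E, H}:
  1. F → H → E ← Y — H:chain[blocks]; E:collider[open] ⇒ blocked
  2. F → H → E → J ← Y — H:chain[blocks]; E:chain[blocks]; J:collider[blocks] ⇒ blocked
  3. F → J ← E ← Y — J:collider[blocks]; E:chain[blocks] ⇒ blocked
  4. F → J ← Y — J:collider[blocks] ⇒ blocked
Since every path is blocked, d-separation holds.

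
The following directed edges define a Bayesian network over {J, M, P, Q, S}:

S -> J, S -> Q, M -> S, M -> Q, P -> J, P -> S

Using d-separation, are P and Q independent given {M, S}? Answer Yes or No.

4 paths connect P and Q; each must be blocked for d-separation to hold:
Path 1: P → J ← S ← M → Q
  J is a collider here and neither J nor any of its descendants is conditioned on, so the collider stays closed — the path is blocked at J.
Path 2: P → J ← S → Q
  J is a collider here and neither J nor any of its descendants is conditioned on, so the collider stays closed — the path is blocked at J.
Path 3: P → S ← M → Q
  M is a fork here and M is conditioned on, so the path is blocked at M.
Path 4: P → S → Q
  S is a chain here and S is conditioned on, so the path is blocked at S.
Every path is blocked, so P and Q are d-separated given {M, S}.

Yes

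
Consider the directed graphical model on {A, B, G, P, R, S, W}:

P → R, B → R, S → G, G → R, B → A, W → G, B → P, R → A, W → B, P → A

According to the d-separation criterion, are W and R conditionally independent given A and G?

No

Enumerating the 6 paths from W to R and testing each for blocking by {A, G}:
  1. W → G → R — G:chain[blocks] ⇒ blocked
  2. W → B → P → A ← R — B:chain[open]; P:chain[open]; A:collider[open] ⇒ active
  3. W → B → P → R — B:chain[open]; P:chain[open] ⇒ active
  4. W → B → A ← P → R — B:chain[open]; A:collider[open]; P:fork[open] ⇒ active
  5. W → B → A ← R — B:chain[open]; A:collider[open] ⇒ active
  6. W → B → R — B:chain[open] ⇒ active
At least one path is unblocked, so d-separation fails.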